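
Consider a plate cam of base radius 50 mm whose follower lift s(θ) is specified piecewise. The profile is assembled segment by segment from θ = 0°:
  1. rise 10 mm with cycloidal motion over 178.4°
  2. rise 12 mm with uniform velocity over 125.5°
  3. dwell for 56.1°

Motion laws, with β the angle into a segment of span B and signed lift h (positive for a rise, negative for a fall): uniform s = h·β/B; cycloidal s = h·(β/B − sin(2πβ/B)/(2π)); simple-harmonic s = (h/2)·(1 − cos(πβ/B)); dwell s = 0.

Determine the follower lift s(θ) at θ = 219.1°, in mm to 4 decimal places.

seg 1 [0°–178.4°] cycloidal, h=10: full span → s += 10 → s = 10.0000
seg 2 [178.4°–303.9°] uniform, h=12: θ=219.1° here. β=40.7, B=125.5. 12·40.7/125.5 = 3.8916 → s = 13.8916

13.8916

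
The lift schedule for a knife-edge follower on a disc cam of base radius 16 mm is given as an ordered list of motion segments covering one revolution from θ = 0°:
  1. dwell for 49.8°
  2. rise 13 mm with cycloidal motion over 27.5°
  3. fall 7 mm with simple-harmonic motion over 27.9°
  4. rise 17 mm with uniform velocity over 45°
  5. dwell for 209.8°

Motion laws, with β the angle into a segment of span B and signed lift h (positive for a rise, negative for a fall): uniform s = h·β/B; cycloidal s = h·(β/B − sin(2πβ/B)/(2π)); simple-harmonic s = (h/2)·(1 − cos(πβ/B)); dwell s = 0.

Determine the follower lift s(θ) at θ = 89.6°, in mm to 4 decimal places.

seg 1 [0°–49.8°] dwell: s stays 0.0000
seg 2 [49.8°–77.3°] cycloidal, h=13: full span → s += 13 → s = 13.0000
seg 3 [77.3°–105.2°] simple-harmonic, h=-7: θ=89.6° here. β=12.3, B=27.9. -7/2·(1 − cos(π·0.4409)) = -2.8535 → s = 10.1465

10.1465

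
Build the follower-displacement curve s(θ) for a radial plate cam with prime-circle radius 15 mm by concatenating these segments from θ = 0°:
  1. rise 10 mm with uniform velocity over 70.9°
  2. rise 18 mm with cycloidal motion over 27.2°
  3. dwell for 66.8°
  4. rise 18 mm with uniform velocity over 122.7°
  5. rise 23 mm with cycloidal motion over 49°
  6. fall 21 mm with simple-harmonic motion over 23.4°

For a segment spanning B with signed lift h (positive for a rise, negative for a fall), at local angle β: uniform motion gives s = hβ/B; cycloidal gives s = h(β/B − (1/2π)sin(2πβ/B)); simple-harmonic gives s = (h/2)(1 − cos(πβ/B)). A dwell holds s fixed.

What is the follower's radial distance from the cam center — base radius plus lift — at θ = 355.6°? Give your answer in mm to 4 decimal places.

seg 1 [0°–70.9°] uniform, h=10: full span → s += 10 → s = 10.0000
seg 2 [70.9°–98.1°] cycloidal, h=18: full span → s += 18 → s = 28.0000
seg 3 [98.1°–164.9°] dwell: s stays 28.0000
seg 4 [164.9°–287.6°] uniform, h=18: full span → s += 18 → s = 46.0000
seg 5 [287.6°–336.6°] cycloidal, h=23: full span → s += 23 → s = 69.0000
seg 6 [336.6°–360°] simple-harmonic, h=-21: θ=355.6° here. β=19, B=23.4. -21/2·(1 − cos(π·0.8120)) = -19.2206 → s = 49.7794
radial distance = base radius + s = 15 + 49.7794 = 64.7794

64.7794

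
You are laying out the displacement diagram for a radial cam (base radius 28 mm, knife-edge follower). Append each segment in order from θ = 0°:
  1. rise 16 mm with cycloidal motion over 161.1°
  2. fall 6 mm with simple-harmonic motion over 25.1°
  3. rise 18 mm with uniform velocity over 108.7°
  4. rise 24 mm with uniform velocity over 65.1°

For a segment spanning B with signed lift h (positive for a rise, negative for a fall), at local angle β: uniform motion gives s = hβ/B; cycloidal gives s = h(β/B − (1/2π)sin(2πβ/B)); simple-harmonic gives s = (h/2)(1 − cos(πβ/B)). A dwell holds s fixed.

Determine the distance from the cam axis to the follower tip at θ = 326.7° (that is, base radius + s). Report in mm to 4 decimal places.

seg 1 [0°–161.1°] cycloidal, h=16: full span → s += 16 → s = 16.0000
seg 2 [161.1°–186.2°] simple-harmonic, h=-6: full span → s += -6 → s = 10.0000
seg 3 [186.2°–294.9°] uniform, h=18: full span → s += 18 → s = 28.0000
seg 4 [294.9°–360°] uniform, h=24: θ=326.7° here. β=31.8, B=65.1. 24·31.8/65.1 = 11.7235 → s = 39.7235
radial distance = base radius + s = 28 + 39.7235 = 67.7235

67.7235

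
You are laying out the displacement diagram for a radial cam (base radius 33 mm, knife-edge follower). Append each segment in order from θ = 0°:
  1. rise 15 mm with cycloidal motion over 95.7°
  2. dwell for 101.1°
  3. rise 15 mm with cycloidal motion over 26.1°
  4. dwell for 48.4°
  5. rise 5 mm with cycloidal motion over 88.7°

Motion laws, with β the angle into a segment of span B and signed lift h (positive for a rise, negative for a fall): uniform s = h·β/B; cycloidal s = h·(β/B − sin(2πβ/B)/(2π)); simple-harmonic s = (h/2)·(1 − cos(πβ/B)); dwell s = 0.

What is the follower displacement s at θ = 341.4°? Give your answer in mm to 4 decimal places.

seg 1 [0°–95.7°] cycloidal, h=15: full span → s += 15 → s = 15.0000
seg 2 [95.7°–196.8°] dwell: s stays 15.0000
seg 3 [196.8°–222.9°] cycloidal, h=15: full span → s += 15 → s = 30.0000
seg 4 [222.9°–271.3°] dwell: s stays 30.0000
seg 5 [271.3°–360°] cycloidal, h=5: θ=341.4° here. β=70.1, B=88.7. 5·(0.7903 − sin(2π·0.7903)/(2π)) = 4.7219 → s = 34.7219

34.7219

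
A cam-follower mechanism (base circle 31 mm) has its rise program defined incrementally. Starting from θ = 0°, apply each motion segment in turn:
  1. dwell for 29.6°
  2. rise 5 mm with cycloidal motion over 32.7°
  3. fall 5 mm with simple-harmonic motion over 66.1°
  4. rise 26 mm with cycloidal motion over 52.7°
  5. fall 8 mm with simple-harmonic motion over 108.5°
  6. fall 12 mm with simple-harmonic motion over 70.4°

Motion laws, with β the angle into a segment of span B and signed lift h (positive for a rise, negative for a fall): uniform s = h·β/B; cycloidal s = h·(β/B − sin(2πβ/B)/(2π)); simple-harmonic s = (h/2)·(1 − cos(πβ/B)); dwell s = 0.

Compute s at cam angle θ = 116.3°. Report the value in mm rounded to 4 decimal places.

seg 1 [0°–29.6°] dwell: s stays 0.0000
seg 2 [29.6°–62.3°] cycloidal, h=5: full span → s += 5 → s = 5.0000
seg 3 [62.3°–128.4°] simple-harmonic, h=-5: θ=116.3° here. β=54, B=66.1. -5/2·(1 − cos(π·0.8169)) = -4.5979 → s = 0.4021

0.4021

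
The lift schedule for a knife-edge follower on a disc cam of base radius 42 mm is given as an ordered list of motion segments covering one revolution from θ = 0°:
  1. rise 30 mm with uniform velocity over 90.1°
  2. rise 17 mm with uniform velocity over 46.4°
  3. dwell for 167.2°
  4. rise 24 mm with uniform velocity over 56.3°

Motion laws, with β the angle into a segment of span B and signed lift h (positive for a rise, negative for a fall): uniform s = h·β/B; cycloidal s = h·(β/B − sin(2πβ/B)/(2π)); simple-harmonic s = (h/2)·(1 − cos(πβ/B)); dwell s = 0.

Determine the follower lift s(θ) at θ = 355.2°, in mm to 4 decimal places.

seg 1 [0°–90.1°] uniform, h=30: full span → s += 30 → s = 30.0000
seg 2 [90.1°–136.5°] uniform, h=17: full span → s += 17 → s = 47.0000
seg 3 [136.5°–303.7°] dwell: s stays 47.0000
seg 4 [303.7°–360°] uniform, h=24: θ=355.2° here. β=51.5, B=56.3. 24·51.5/56.3 = 21.9538 → s = 68.9538

68.9538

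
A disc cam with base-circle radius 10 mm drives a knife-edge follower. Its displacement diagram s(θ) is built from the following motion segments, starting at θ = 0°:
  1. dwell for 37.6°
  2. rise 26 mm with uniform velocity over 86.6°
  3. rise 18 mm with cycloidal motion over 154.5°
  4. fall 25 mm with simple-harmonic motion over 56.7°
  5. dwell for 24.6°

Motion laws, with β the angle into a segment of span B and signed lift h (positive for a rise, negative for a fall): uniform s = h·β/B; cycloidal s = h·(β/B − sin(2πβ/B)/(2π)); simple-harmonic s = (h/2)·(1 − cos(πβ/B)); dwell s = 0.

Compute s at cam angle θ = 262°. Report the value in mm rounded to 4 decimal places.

seg 1 [0°–37.6°] dwell: s stays 0.0000
seg 2 [37.6°–124.2°] uniform, h=26: full span → s += 26 → s = 26.0000
seg 3 [124.2°–278.7°] cycloidal, h=18: θ=262° here. β=137.8, B=154.5. 18·(0.8919 − sin(2π·0.8919)/(2π)) = 17.8538 → s = 43.8538

43.8538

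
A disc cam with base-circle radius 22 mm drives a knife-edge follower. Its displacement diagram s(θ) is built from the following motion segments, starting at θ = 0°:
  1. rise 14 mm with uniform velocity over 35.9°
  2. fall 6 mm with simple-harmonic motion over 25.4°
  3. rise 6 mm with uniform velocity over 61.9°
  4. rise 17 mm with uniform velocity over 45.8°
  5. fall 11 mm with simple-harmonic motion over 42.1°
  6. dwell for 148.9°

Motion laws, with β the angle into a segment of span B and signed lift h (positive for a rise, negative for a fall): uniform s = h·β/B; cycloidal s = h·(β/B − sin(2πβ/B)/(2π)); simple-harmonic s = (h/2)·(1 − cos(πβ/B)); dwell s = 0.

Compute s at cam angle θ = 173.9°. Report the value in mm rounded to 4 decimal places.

seg 1 [0°–35.9°] uniform, h=14: full span → s += 14 → s = 14.0000
seg 2 [35.9°–61.3°] simple-harmonic, h=-6: full span → s += -6 → s = 8.0000
seg 3 [61.3°–123.2°] uniform, h=6: full span → s += 6 → s = 14.0000
seg 4 [123.2°–169°] uniform, h=17: full span → s += 17 → s = 31.0000
seg 5 [169°–211.1°] simple-harmonic, h=-11: θ=173.9° here. β=4.9, B=42.1. -11/2·(1 − cos(π·0.1164)) = -0.3636 → s = 30.6364

30.6364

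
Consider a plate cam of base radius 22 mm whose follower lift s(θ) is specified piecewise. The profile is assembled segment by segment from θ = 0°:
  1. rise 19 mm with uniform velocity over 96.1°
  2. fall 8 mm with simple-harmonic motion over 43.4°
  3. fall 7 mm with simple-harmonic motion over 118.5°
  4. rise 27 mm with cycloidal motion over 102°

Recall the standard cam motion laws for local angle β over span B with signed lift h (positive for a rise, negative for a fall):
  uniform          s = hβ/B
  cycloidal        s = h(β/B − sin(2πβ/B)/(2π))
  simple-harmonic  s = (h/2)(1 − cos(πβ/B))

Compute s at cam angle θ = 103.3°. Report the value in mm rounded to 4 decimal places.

seg 1 [0°–96.1°] uniform, h=19: full span → s += 19 → s = 19.0000
seg 2 [96.1°–139.5°] simple-harmonic, h=-8: θ=103.3° here. β=7.2, B=43.4. -8/2·(1 − cos(π·0.1659)) = -0.5311 → s = 18.4689

18.4689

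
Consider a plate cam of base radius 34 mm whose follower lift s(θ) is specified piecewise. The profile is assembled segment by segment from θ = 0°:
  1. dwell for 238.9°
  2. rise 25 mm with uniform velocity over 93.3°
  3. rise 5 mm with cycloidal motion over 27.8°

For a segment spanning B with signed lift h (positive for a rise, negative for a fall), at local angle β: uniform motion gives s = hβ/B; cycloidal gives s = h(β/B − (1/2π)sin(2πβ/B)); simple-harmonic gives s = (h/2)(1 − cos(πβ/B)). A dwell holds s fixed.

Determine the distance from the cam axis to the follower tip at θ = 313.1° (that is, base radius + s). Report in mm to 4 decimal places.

seg 1 [0°–238.9°] dwell: s stays 0.0000
seg 2 [238.9°–332.2°] uniform, h=25: θ=313.1° here. β=74.2, B=93.3. 25·74.2/93.3 = 19.8821 → s = 19.8821
radial distance = base radius + s = 34 + 19.8821 = 53.8821

53.8821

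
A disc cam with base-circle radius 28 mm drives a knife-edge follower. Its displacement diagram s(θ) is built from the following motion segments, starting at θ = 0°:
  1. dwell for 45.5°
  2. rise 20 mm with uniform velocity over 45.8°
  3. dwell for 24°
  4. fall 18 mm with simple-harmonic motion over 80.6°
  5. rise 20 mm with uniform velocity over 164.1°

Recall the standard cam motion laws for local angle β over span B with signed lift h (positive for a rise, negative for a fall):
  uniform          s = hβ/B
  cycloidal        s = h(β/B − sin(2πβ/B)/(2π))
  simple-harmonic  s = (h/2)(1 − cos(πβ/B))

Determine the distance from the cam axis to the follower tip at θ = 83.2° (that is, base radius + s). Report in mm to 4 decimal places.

seg 1 [0°–45.5°] dwell: s stays 0.0000
seg 2 [45.5°–91.3°] uniform, h=20: θ=83.2° here. β=37.7, B=45.8. 20·37.7/45.8 = 16.4629 → s = 16.4629
radial distance = base radius + s = 28 + 16.4629 = 44.4629

44.4629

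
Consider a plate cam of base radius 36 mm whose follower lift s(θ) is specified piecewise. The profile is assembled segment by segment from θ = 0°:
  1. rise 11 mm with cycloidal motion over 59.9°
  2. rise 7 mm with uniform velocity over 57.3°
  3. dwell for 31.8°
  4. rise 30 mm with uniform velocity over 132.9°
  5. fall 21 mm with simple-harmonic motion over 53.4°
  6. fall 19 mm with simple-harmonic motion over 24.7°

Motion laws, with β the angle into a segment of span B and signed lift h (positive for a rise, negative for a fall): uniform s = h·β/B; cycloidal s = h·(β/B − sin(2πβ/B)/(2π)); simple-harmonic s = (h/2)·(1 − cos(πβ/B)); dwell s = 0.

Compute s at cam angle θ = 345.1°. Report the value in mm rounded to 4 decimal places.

seg 1 [0°–59.9°] cycloidal, h=11: full span → s += 11 → s = 11.0000
seg 2 [59.9°–117.2°] uniform, h=7: full span → s += 7 → s = 18.0000
seg 3 [117.2°–149°] dwell: s stays 18.0000
seg 4 [149°–281.9°] uniform, h=30: full span → s += 30 → s = 48.0000
seg 5 [281.9°–335.3°] simple-harmonic, h=-21: full span → s += -21 → s = 27.0000
seg 6 [335.3°–360°] simple-harmonic, h=-19: θ=345.1° here. β=9.8, B=24.7. -19/2·(1 − cos(π·0.3968)) = -6.4726 → s = 20.5274

20.5274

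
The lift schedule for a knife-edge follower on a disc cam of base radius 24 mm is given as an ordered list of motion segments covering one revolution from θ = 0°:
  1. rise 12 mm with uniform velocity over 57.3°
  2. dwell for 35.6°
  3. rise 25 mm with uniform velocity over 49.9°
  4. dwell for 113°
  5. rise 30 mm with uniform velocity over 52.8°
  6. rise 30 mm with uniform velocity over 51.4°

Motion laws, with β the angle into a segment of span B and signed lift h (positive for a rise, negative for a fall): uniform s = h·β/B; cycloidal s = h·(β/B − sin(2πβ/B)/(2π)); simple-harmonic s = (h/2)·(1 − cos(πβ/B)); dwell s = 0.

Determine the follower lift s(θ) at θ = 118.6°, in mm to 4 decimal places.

seg 1 [0°–57.3°] uniform, h=12: full span → s += 12 → s = 12.0000
seg 2 [57.3°–92.9°] dwell: s stays 12.0000
seg 3 [92.9°–142.8°] uniform, h=25: θ=118.6° here. β=25.7, B=49.9. 25·25.7/49.9 = 12.8758 → s = 24.8758

24.8758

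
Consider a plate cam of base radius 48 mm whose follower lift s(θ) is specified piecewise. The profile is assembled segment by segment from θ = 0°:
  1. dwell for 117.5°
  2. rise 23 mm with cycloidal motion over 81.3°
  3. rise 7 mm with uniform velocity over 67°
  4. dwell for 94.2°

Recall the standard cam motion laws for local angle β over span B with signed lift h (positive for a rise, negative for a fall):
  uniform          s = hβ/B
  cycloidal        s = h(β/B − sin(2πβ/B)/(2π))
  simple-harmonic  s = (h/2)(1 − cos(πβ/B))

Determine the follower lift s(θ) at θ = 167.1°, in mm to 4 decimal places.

seg 1 [0°–117.5°] dwell: s stays 0.0000
seg 2 [117.5°–198.8°] cycloidal, h=23: θ=167.1° here. β=49.6, B=81.3. 23·(0.6101 − sin(2π·0.6101)/(2π)) = 16.3668 → s = 16.3668

16.3668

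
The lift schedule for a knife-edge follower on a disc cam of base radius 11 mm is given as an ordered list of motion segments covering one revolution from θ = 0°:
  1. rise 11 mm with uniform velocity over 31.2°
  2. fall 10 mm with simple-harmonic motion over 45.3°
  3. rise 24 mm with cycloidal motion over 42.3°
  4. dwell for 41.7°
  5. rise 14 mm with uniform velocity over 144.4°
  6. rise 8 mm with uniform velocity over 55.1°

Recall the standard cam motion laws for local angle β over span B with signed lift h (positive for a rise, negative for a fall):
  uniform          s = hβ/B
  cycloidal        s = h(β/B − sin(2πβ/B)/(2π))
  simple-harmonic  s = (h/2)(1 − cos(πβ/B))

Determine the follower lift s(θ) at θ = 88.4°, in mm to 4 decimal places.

seg 1 [0°–31.2°] uniform, h=11: full span → s += 11 → s = 11.0000
seg 2 [31.2°–76.5°] simple-harmonic, h=-10: full span → s += -10 → s = 1.0000
seg 3 [76.5°–118.8°] cycloidal, h=24: θ=88.4° here. β=11.9, B=42.3. 24·(0.2813 − sin(2π·0.2813)/(2π)) = 3.0058 → s = 4.0058

4.0058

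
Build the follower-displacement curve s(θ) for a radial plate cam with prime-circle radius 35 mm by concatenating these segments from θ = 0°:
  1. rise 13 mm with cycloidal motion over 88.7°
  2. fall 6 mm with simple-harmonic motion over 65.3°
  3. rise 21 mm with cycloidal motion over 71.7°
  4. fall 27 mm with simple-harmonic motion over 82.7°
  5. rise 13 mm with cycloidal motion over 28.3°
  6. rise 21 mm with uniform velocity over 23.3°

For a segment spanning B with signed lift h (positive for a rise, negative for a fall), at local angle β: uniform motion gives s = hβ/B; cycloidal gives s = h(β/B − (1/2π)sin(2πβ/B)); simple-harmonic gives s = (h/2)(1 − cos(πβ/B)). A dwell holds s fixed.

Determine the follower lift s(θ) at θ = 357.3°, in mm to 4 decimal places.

seg 1 [0°–88.7°] cycloidal, h=13: full span → s += 13 → s = 13.0000
seg 2 [88.7°–154°] simple-harmonic, h=-6: full span → s += -6 → s = 7.0000
seg 3 [154°–225.7°] cycloidal, h=21: full span → s += 21 → s = 28.0000
seg 4 [225.7°–308.4°] simple-harmonic, h=-27: full span → s += -27 → s = 1.0000
seg 5 [308.4°–336.7°] cycloidal, h=13: full span → s += 13 → s = 14.0000
seg 6 [336.7°–360°] uniform, h=21: θ=357.3° here. β=20.6, B=23.3. 21·20.6/23.3 = 18.5665 → s = 32.5665

32.5665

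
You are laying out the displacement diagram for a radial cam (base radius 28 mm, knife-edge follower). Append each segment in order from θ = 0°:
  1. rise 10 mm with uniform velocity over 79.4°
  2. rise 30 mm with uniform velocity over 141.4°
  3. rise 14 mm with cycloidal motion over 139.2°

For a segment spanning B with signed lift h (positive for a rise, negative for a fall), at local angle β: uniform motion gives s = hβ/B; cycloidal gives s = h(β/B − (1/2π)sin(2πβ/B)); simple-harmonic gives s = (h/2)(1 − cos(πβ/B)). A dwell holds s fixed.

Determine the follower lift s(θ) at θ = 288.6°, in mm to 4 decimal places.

seg 1 [0°–79.4°] uniform, h=10: full span → s += 10 → s = 10.0000
seg 2 [79.4°–220.8°] uniform, h=30: full span → s += 30 → s = 40.0000
seg 3 [220.8°–360°] cycloidal, h=14: θ=288.6° here. β=67.8, B=139.2. 14·(0.4871 − sin(2π·0.4871)/(2π)) = 6.6381 → s = 46.6381

46.6381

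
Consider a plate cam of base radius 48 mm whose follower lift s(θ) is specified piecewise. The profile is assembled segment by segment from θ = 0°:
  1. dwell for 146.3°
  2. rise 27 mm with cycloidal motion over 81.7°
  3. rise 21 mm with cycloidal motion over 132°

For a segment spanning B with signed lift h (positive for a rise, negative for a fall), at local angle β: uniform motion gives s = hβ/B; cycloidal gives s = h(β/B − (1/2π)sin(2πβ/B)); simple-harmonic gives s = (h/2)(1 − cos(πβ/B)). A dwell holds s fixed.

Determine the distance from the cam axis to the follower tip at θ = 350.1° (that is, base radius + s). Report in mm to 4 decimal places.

seg 1 [0°–146.3°] dwell: s stays 0.0000
seg 2 [146.3°–228°] cycloidal, h=27: full span → s += 27 → s = 27.0000
seg 3 [228°–360°] cycloidal, h=21: θ=350.1° here. β=122.1, B=132. 21·(0.9250 − sin(2π·0.9250)/(2π)) = 20.9424 → s = 47.9424
radial distance = base radius + s = 48 + 47.9424 = 95.9424

95.9424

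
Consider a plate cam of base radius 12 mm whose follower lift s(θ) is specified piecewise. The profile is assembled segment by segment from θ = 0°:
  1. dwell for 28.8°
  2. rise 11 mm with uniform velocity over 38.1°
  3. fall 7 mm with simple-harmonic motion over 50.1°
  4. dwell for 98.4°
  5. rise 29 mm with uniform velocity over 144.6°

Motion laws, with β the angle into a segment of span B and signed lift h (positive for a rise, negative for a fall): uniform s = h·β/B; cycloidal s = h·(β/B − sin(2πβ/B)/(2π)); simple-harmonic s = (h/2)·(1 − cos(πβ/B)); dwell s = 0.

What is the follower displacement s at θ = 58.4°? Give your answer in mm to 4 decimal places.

seg 1 [0°–28.8°] dwell: s stays 0.0000
seg 2 [28.8°–66.9°] uniform, h=11: θ=58.4° here. β=29.6, B=38.1. 11·29.6/38.1 = 8.5459 → s = 8.5459

8.5459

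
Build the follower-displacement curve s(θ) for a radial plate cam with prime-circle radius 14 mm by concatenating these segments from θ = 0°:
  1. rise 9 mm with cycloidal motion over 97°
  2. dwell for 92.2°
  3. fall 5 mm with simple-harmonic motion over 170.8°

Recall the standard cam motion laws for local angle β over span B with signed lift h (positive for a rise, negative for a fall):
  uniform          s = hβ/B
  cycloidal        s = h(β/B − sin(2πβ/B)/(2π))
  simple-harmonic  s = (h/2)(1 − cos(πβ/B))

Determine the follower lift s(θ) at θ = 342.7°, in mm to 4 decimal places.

seg 1 [0°–97°] cycloidal, h=9: full span → s += 9 → s = 9.0000
seg 2 [97°–189.2°] dwell: s stays 9.0000
seg 3 [189.2°–360°] simple-harmonic, h=-5: θ=342.7° here. β=153.5, B=170.8. -5/2·(1 − cos(π·0.8987)) = -4.8745 → s = 4.1255

4.1255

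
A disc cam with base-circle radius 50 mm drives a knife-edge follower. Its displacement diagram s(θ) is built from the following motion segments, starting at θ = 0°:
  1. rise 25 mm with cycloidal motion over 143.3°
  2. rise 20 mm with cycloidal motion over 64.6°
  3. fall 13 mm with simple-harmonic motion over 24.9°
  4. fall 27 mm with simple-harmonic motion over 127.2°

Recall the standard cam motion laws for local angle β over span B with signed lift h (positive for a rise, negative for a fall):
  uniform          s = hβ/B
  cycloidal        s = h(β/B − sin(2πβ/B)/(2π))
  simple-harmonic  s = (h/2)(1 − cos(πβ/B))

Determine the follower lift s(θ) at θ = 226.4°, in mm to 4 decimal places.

seg 1 [0°–143.3°] cycloidal, h=25: full span → s += 25 → s = 25.0000
seg 2 [143.3°–207.9°] cycloidal, h=20: full span → s += 20 → s = 45.0000
seg 3 [207.9°–232.8°] simple-harmonic, h=-13: θ=226.4° here. β=18.5, B=24.9. -13/2·(1 − cos(π·0.7430)) = -10.9936 → s = 34.0064

34.0064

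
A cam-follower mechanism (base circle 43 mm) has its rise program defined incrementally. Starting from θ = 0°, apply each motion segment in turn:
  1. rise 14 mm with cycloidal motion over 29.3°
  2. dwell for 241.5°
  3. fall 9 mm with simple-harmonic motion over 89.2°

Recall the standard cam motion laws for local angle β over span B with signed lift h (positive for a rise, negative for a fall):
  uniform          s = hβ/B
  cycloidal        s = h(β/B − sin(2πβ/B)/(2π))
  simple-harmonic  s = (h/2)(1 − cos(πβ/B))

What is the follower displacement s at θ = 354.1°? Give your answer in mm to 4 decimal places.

seg 1 [0°–29.3°] cycloidal, h=14: full span → s += 14 → s = 14.0000
seg 2 [29.3°–270.8°] dwell: s stays 14.0000
seg 3 [270.8°–360°] simple-harmonic, h=-9: θ=354.1° here. β=83.3, B=89.2. -9/2·(1 − cos(π·0.9339)) = -8.9032 → s = 5.0968

5.0968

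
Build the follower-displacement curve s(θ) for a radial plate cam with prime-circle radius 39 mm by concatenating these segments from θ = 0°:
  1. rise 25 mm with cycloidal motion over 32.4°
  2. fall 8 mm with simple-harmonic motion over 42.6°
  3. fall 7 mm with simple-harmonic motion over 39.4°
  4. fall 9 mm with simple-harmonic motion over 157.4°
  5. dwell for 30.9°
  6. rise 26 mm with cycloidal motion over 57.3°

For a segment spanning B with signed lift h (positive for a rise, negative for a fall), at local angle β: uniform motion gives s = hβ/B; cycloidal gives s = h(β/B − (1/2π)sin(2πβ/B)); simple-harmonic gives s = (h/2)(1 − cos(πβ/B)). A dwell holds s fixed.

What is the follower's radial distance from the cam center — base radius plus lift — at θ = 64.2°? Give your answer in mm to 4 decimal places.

seg 1 [0°–32.4°] cycloidal, h=25: full span → s += 25 → s = 25.0000
seg 2 [32.4°–75°] simple-harmonic, h=-8: θ=64.2° here. β=31.8, B=42.6. -8/2·(1 − cos(π·0.7465)) = -6.7970 → s = 18.2030
radial distance = base radius + s = 39 + 18.2030 = 57.2030

57.2030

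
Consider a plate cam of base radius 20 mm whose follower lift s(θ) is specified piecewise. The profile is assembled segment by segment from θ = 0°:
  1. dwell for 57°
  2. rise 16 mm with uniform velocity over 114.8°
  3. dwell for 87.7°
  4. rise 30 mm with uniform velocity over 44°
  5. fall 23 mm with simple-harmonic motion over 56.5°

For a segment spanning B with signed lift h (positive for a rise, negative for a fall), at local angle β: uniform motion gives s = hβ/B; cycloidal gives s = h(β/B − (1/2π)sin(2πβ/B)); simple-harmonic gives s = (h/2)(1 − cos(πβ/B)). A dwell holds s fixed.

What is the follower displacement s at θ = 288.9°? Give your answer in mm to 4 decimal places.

seg 1 [0°–57°] dwell: s stays 0.0000
seg 2 [57°–171.8°] uniform, h=16: full span → s += 16 → s = 16.0000
seg 3 [171.8°–259.5°] dwell: s stays 16.0000
seg 4 [259.5°–303.5°] uniform, h=30: θ=288.9° here. β=29.4, B=44. 30·29.4/44 = 20.0455 → s = 36.0455

36.0455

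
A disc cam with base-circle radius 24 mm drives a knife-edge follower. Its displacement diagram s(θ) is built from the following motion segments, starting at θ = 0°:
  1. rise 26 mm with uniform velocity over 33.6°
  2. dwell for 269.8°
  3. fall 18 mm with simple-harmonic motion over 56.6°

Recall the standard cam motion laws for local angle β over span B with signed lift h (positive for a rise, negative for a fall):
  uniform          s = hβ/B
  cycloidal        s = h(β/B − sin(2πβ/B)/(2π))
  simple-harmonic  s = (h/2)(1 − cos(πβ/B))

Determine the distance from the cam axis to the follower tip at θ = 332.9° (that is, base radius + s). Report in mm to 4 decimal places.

seg 1 [0°–33.6°] uniform, h=26: full span → s += 26 → s = 26.0000
seg 2 [33.6°–303.4°] dwell: s stays 26.0000
seg 3 [303.4°–360°] simple-harmonic, h=-18: θ=332.9° here. β=29.5, B=56.6. -18/2·(1 − cos(π·0.5212)) = -9.5990 → s = 16.4010
radial distance = base radius + s = 24 + 16.4010 = 40.4010

40.4010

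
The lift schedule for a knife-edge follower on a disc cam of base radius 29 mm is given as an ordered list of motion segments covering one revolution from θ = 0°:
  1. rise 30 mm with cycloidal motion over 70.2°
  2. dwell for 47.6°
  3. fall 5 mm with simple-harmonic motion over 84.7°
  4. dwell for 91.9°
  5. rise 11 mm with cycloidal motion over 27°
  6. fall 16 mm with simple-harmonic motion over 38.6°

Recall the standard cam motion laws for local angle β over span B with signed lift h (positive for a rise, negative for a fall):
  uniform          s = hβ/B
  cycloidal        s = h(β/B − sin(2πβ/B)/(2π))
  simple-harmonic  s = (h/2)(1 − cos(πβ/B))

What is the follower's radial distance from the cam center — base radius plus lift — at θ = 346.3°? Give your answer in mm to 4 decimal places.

seg 1 [0°–70.2°] cycloidal, h=30: full span → s += 30 → s = 30.0000
seg 2 [70.2°–117.8°] dwell: s stays 30.0000
seg 3 [117.8°–202.5°] simple-harmonic, h=-5: full span → s += -5 → s = 25.0000
seg 4 [202.5°–294.4°] dwell: s stays 25.0000
seg 5 [294.4°–321.4°] cycloidal, h=11: full span → s += 11 → s = 36.0000
seg 6 [321.4°–360°] simple-harmonic, h=-16: θ=346.3° here. β=24.9, B=38.6. -16/2·(1 − cos(π·0.6451)) = -11.5213 → s = 24.4787
radial distance = base radius + s = 29 + 24.4787 = 53.4787

53.4787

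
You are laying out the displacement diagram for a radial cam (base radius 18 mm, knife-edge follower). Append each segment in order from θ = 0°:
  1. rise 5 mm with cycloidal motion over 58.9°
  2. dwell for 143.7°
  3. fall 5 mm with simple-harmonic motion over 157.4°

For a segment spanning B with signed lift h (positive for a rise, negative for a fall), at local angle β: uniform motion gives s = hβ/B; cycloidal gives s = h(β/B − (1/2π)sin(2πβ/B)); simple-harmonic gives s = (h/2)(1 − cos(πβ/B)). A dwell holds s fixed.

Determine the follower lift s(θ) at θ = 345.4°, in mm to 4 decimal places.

seg 1 [0°–58.9°] cycloidal, h=5: full span → s += 5 → s = 5.0000
seg 2 [58.9°–202.6°] dwell: s stays 5.0000
seg 3 [202.6°–360°] simple-harmonic, h=-5: θ=345.4° here. β=142.8, B=157.4. -5/2·(1 − cos(π·0.9072)) = -4.8946 → s = 0.1054

0.1054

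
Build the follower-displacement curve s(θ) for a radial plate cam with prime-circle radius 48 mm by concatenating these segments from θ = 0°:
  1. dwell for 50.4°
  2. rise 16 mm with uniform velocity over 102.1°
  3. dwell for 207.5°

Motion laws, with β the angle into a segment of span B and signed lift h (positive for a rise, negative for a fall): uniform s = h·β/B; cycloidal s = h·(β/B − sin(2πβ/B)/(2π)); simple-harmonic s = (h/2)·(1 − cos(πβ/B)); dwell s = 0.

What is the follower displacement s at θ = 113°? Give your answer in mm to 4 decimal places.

seg 1 [0°–50.4°] dwell: s stays 0.0000
seg 2 [50.4°–152.5°] uniform, h=16: θ=113° here. β=62.6, B=102.1. 16·62.6/102.1 = 9.8100 → s = 9.8100

9.8100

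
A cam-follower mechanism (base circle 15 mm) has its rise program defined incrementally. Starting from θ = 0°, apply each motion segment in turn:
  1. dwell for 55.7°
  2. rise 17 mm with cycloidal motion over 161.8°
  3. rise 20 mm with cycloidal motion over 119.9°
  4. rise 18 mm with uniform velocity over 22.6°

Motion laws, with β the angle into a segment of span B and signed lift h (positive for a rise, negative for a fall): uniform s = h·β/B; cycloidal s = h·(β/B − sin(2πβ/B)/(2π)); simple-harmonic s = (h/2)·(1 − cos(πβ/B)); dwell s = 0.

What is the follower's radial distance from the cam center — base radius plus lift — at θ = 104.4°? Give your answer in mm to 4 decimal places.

seg 1 [0°–55.7°] dwell: s stays 0.0000
seg 2 [55.7°–217.5°] cycloidal, h=17: θ=104.4° here. β=48.7, B=161.8. 17·(0.3010 − sin(2π·0.3010)/(2π)) = 2.5488 → s = 2.5488
radial distance = base radius + s = 15 + 2.5488 = 17.5488

17.5488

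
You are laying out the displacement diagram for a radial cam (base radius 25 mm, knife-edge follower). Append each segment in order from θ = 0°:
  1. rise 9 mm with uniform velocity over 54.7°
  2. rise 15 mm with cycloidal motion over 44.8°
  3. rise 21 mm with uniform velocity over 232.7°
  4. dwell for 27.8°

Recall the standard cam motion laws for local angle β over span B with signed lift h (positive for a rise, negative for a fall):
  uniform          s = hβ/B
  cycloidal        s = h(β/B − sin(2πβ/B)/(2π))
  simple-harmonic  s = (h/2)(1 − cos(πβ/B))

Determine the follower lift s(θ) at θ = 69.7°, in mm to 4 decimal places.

seg 1 [0°–54.7°] uniform, h=9: full span → s += 9 → s = 9.0000
seg 2 [54.7°–99.5°] cycloidal, h=15: θ=69.7° here. β=15, B=44.8. 15·(0.3348 − sin(2π·0.3348)/(2π)) = 2.9661 → s = 11.9661

11.9661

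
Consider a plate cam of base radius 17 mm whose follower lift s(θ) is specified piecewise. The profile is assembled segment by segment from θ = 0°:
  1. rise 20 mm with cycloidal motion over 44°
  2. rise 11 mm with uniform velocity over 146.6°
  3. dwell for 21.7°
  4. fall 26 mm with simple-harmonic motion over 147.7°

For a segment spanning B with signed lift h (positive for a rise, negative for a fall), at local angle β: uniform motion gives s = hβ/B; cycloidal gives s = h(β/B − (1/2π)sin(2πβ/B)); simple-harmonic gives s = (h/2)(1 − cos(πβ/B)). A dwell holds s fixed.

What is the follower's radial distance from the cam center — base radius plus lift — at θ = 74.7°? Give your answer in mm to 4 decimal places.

seg 1 [0°–44°] cycloidal, h=20: full span → s += 20 → s = 20.0000
seg 2 [44°–190.6°] uniform, h=11: θ=74.7° here. β=30.7, B=146.6. 11·30.7/146.6 = 2.3035 → s = 22.3035
radial distance = base radius + s = 17 + 22.3035 = 39.3035

39.3035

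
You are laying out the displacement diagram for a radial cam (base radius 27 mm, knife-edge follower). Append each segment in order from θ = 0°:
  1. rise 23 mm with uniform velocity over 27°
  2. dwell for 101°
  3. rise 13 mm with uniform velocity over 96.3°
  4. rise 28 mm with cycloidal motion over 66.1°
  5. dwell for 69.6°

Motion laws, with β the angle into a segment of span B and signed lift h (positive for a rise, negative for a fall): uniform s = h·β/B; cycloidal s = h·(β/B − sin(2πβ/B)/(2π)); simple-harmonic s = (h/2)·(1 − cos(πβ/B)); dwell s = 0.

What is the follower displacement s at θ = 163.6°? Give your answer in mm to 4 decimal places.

seg 1 [0°–27°] uniform, h=23: full span → s += 23 → s = 23.0000
seg 2 [27°–128°] dwell: s stays 23.0000
seg 3 [128°–224.3°] uniform, h=13: θ=163.6° here. β=35.6, B=96.3. 13·35.6/96.3 = 4.8058 → s = 27.8058

27.8058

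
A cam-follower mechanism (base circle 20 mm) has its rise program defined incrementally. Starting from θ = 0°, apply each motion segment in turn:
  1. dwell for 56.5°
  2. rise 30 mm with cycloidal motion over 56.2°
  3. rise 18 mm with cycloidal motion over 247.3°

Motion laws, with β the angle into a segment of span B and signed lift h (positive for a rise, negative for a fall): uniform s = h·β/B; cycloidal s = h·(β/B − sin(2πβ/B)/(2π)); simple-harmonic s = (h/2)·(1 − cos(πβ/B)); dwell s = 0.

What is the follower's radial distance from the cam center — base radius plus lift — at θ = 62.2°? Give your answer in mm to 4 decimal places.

seg 1 [0°–56.5°] dwell: s stays 0.0000
seg 2 [56.5°–112.7°] cycloidal, h=30: θ=62.2° here. β=5.7, B=56.2. 30·(0.1014 − sin(2π·0.1014)/(2π)) = 0.2018 → s = 0.2018
radial distance = base radius + s = 20 + 0.2018 = 20.2018

20.2018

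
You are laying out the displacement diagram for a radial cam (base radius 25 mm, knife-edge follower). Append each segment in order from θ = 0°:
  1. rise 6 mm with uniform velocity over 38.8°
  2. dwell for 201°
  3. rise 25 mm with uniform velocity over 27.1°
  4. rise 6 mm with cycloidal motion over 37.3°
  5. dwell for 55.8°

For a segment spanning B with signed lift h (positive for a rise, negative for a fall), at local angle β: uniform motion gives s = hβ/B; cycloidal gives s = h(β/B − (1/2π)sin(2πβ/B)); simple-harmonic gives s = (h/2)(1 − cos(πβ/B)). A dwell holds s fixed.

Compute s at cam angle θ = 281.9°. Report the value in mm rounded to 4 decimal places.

seg 1 [0°–38.8°] uniform, h=6: full span → s += 6 → s = 6.0000
seg 2 [38.8°–239.8°] dwell: s stays 6.0000
seg 3 [239.8°–266.9°] uniform, h=25: full span → s += 25 → s = 31.0000
seg 4 [266.9°–304.2°] cycloidal, h=6: θ=281.9° here. β=15, B=37.3. 6·(0.4021 − sin(2π·0.4021)/(2π)) = 1.8620 → s = 32.8620

32.8620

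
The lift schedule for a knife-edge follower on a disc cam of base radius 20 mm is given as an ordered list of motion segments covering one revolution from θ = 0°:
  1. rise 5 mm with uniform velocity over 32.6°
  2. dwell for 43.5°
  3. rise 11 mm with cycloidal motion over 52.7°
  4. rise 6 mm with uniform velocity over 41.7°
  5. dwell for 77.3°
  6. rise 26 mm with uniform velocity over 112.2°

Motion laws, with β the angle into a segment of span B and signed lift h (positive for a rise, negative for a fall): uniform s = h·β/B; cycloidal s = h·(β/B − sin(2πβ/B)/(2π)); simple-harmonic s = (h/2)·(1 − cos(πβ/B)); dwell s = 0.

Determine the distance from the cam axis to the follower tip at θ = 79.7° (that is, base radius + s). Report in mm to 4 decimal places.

seg 1 [0°–32.6°] uniform, h=5: full span → s += 5 → s = 5.0000
seg 2 [32.6°–76.1°] dwell: s stays 5.0000
seg 3 [76.1°–128.8°] cycloidal, h=11: θ=79.7° here. β=3.6, B=52.7. 11·(0.0683 − sin(2π·0.0683)/(2π)) = 0.0229 → s = 5.0229
radial distance = base radius + s = 20 + 5.0229 = 25.0229

25.0229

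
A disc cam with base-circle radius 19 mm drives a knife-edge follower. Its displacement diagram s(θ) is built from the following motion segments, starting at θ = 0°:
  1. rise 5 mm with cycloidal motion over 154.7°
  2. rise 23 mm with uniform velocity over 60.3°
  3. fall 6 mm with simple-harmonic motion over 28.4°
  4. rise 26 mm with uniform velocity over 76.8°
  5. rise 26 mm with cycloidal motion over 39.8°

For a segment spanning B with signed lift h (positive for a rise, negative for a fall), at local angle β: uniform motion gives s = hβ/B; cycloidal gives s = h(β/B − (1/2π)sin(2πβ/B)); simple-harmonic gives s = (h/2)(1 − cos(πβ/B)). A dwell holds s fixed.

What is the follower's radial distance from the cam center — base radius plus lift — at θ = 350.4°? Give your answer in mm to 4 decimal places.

seg 1 [0°–154.7°] cycloidal, h=5: full span → s += 5 → s = 5.0000
seg 2 [154.7°–215°] uniform, h=23: full span → s += 23 → s = 28.0000
seg 3 [215°–243.4°] simple-harmonic, h=-6: full span → s += -6 → s = 22.0000
seg 4 [243.4°–320.2°] uniform, h=26: full span → s += 26 → s = 48.0000
seg 5 [320.2°–360°] cycloidal, h=26: θ=350.4° here. β=30.2, B=39.8. 26·(0.7588 − sin(2π·0.7588)/(2π)) = 23.8604 → s = 71.8604
radial distance = base radius + s = 19 + 71.8604 = 90.8604

90.8604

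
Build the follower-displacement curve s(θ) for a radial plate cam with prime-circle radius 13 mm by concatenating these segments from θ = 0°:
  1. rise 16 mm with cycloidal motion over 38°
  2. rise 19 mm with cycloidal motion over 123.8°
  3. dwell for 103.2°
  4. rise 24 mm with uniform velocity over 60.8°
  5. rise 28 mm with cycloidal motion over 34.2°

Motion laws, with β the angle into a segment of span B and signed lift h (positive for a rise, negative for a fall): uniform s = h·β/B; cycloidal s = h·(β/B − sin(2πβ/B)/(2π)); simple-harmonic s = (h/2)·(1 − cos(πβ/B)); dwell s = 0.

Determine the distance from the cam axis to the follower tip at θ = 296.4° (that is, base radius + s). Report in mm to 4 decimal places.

seg 1 [0°–38°] cycloidal, h=16: full span → s += 16 → s = 16.0000
seg 2 [38°–161.8°] cycloidal, h=19: full span → s += 19 → s = 35.0000
seg 3 [161.8°–265°] dwell: s stays 35.0000
seg 4 [265°–325.8°] uniform, h=24: θ=296.4° here. β=31.4, B=60.8. 24·31.4/60.8 = 12.3947 → s = 47.3947
radial distance = base radius + s = 13 + 47.3947 = 60.3947

60.3947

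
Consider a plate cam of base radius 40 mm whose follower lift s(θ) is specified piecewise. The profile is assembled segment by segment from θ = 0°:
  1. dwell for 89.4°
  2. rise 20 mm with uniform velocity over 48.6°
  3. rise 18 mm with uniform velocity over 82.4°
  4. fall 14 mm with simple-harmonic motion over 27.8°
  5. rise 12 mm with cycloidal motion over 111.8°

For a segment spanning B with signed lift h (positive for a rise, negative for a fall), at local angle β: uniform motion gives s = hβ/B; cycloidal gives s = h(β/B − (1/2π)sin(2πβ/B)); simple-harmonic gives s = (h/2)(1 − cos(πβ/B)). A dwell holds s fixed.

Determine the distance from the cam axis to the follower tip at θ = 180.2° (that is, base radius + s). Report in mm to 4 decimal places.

seg 1 [0°–89.4°] dwell: s stays 0.0000
seg 2 [89.4°–138°] uniform, h=20: full span → s += 20 → s = 20.0000
seg 3 [138°–220.4°] uniform, h=18: θ=180.2° here. β=42.2, B=82.4. 18·42.2/82.4 = 9.2184 → s = 29.2184
radial distance = base radius + s = 40 + 29.2184 = 69.2184

69.2184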